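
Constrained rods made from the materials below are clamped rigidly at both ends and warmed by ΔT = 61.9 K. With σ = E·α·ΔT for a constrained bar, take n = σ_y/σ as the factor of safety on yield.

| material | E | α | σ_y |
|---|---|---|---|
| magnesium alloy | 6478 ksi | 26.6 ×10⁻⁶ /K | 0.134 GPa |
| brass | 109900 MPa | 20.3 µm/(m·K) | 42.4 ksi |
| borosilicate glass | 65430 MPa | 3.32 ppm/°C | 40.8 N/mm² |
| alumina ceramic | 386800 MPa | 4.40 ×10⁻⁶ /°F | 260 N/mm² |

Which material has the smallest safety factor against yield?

Per material, after unit conversion:
  magnesium alloy: E = 44.66, α = 26.6, σ_y = 134.0 → σ = 73.5 MPa, n = 1.82
  brass: E = 109.9, α = 20.3, σ_y = 292.3 → σ = 138 MPa, n = 2.12
  borosilicate glass: E = 65.43, α = 3.32, σ_y = 40.80 → σ = 13.4 MPa, n = 3.03
  alumina ceramic: E = 386.8, α = 7.92, σ_y = 260.0 → σ = 190 MPa, n = 1.37
The minimum is alumina ceramic at n = 1.37.

alumina ceramic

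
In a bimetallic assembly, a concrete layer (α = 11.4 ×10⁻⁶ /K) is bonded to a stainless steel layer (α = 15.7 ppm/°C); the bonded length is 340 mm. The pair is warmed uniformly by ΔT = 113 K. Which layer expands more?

stainless steel

α(concrete) = 11.4×10⁻⁶/K vs α(stainless steel) = 15.7×10⁻⁶/K.
Higher α expands more for the same ΔT: stainless steel.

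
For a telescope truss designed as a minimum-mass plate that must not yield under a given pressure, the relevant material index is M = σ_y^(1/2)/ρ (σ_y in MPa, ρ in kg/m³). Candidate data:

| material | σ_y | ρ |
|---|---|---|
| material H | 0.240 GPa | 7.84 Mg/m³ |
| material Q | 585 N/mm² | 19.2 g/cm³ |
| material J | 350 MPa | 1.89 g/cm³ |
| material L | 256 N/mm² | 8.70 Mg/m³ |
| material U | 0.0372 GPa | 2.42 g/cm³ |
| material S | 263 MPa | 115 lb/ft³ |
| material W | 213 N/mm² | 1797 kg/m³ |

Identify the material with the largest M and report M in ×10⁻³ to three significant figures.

In SI units:
  material H: σ_y = 240.0 MPa, ρ = 7840 kg/m³
  material Q: σ_y = 585.0 MPa, ρ = 19200 kg/m³
  material J: σ_y = 350.0 MPa, ρ = 1890 kg/m³
  material L: σ_y = 256.0 MPa, ρ = 8700 kg/m³
  material U: σ_y = 37.20 MPa, ρ = 2420 kg/m³
  material S: σ_y = 263.0 MPa, ρ = 1842 kg/m³
  material W: σ_y = 213.0 MPa, ρ = 1797 kg/m³
  material J: M = 9.90×10⁻³
  material S: M = 8.80×10⁻³
  material W: M = 8.12×10⁻³
  material U: M = 2.52×10⁻³
  material H: M = 1.98×10⁻³
  material L: M = 1.84×10⁻³
  material Q: M = 1.26×10⁻³
Material J has the largest M.

material J, M = 9.90×10⁻³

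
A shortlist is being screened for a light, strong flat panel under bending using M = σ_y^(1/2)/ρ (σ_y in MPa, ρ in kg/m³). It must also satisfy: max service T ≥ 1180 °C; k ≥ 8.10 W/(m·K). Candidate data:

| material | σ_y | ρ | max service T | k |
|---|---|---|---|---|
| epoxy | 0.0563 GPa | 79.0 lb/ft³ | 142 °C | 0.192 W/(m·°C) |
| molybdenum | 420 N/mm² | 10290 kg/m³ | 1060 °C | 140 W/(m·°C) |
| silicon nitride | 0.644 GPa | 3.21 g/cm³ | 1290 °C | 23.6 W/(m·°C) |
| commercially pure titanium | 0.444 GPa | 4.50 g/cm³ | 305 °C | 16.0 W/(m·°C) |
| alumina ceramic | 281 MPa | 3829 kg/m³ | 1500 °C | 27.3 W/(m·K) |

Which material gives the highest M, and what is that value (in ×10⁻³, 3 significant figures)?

silicon nitride, M = 7.91×10⁻³

Screen on constraints: max service T ≥ 1180 °C; k ≥ 8.10 W/(m·K). Survivors: silicon nitride, alumina ceramic.
Putting every candidate on a common basis:
  silicon nitride: σ_y = 644.0 MPa, ρ = 3210 kg/m³
  alumina ceramic: σ_y = 281.0 MPa, ρ = 3829 kg/m³
  silicon nitride: M = 7.91×10⁻³
  alumina ceramic: M = 4.38×10⁻³
Highest index: silicon nitride.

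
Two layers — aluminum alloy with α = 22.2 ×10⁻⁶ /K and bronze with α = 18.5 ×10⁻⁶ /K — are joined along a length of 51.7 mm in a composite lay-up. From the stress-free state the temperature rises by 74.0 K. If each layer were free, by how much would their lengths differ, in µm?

Δα = |22.2 − 18.5|×10⁻⁶/K = 3.70×10⁻⁶/K.
ΔL_mismatch = Δα·L·ΔT = 3.70×10⁻⁶ × 51.7 mm × 74.0 K = 14.2 µm.

14.2 µm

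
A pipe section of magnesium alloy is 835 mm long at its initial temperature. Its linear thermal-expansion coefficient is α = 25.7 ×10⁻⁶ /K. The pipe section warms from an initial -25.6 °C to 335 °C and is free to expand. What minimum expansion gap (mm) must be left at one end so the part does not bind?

7.74 mm

ΔT = 335 − (-25.6) = 360.6 K.
ΔL = α·L₀·ΔT = 25.7×10⁻⁶ × 835 mm × 360.6 K = 7.74 mm.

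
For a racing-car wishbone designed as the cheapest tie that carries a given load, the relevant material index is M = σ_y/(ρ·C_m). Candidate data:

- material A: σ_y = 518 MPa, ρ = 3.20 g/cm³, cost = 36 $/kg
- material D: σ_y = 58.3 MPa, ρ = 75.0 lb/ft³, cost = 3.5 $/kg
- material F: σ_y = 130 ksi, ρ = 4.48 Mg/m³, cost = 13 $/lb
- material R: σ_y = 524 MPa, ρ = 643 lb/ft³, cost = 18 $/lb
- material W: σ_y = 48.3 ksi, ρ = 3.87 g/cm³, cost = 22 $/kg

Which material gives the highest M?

Convert each candidate to consistent units, then evaluate M:
  material A: σ_y = 518.0 MPa, ρ = 3200 kg/m³, cost = 36.00 $/kg
  material D: σ_y = 58.30 MPa, ρ = 1201 kg/m³, cost = 3.500 $/kg
  material F: σ_y = 896.3 MPa, ρ = 4480 kg/m³, cost = 28.66 $/kg
  material R: σ_y = 524.0 MPa, ρ = 10300 kg/m³, cost = 39.68 $/kg
  material W: σ_y = 333.0 MPa, ρ = 3870 kg/m³, cost = 22.00 $/kg
  material D: M = 13.9 kN·m per $
  material F: M = 6.98 kN·m per $
  material A: M = 4.50 kN·m per $
  material W: M = 3.91 kN·m per $
  material R: M = 1.28 kN·m per $
Material D has the largest M.

material D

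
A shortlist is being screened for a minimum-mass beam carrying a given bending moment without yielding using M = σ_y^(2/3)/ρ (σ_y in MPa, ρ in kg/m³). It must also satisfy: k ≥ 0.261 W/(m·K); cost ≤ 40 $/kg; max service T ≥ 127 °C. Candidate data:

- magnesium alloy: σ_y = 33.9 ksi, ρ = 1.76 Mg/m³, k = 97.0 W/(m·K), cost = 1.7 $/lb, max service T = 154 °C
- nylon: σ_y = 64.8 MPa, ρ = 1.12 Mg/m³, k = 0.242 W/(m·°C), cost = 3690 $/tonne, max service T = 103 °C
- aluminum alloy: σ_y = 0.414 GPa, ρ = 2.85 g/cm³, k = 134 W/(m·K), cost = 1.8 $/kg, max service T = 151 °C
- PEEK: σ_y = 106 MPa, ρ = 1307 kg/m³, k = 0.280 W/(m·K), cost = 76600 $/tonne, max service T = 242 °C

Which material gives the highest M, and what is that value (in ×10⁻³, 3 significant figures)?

Screen on constraints: k ≥ 0.261 W/(m·K); cost ≤ 40 $/kg; max service T ≥ 127 °C. Survivors: magnesium alloy, aluminum alloy.
Putting every candidate on a common basis:
  magnesium alloy: σ_y = 233.7 MPa, ρ = 1760 kg/m³
  aluminum alloy: σ_y = 414.0 MPa, ρ = 2850 kg/m³
  magnesium alloy: M = 21.6×10⁻³
  aluminum alloy: M = 19.5×10⁻³
Highest index: magnesium alloy.

magnesium alloy, M = 21.6×10⁻³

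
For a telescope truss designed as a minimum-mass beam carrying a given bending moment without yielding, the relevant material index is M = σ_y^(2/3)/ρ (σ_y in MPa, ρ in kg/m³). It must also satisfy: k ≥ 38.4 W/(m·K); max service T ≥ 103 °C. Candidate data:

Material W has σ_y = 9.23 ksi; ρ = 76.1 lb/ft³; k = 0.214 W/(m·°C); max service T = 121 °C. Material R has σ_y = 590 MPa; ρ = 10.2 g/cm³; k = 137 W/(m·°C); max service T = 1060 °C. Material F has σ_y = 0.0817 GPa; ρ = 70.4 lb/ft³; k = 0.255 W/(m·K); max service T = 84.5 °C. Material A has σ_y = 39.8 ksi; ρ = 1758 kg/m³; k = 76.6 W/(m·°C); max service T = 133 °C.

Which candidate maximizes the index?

Screen on constraints: k ≥ 38.4 W/(m·K); max service T ≥ 103 °C. Survivors: material R, material A.
After converting to SI:
  material R: σ_y = 590.0 MPa, ρ = 10200 kg/m³
  material A: σ_y = 274.4 MPa, ρ = 1758 kg/m³
  material A: M = 24.0×10⁻³
  material R: M = 6.90×10⁻³
Material A has the largest M.

material A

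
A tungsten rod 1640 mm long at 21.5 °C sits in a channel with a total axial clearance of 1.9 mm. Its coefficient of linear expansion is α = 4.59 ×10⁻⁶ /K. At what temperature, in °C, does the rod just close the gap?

α·L₀·ΔT = 1.9 mm ⇒ ΔT = 1.9 / (4.59×10⁻⁶ × 1640.0) = 252.4 K.
T = 21.5 + 252.4 = 273.9 °C.

274 °C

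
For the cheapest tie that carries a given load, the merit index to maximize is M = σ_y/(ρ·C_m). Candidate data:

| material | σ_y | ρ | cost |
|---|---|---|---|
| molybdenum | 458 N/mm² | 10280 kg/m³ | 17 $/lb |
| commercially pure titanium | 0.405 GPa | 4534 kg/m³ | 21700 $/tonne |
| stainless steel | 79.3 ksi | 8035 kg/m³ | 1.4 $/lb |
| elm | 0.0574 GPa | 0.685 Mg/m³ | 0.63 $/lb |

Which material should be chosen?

elm

Convert each candidate to consistent units, then evaluate M:
  molybdenum: σ_y = 458.0 MPa, ρ = 10280 kg/m³, cost = 37.48 $/kg
  commercially pure titanium: σ_y = 405.0 MPa, ρ = 4534 kg/m³, cost = 21.70 $/kg
  stainless steel: σ_y = 546.8 MPa, ρ = 8035 kg/m³, cost = 3.086 $/kg
  elm: σ_y = 57.40 MPa, ρ = 685.0 kg/m³, cost = 1.389 $/kg
  elm: M = 60.3 kN·m per $
  stainless steel: M = 22.0 kN·m per $
  commercially pure titanium: M = 4.12 kN·m per $
  molybdenum: M = 1.19 kN·m per $
Elm has the largest M.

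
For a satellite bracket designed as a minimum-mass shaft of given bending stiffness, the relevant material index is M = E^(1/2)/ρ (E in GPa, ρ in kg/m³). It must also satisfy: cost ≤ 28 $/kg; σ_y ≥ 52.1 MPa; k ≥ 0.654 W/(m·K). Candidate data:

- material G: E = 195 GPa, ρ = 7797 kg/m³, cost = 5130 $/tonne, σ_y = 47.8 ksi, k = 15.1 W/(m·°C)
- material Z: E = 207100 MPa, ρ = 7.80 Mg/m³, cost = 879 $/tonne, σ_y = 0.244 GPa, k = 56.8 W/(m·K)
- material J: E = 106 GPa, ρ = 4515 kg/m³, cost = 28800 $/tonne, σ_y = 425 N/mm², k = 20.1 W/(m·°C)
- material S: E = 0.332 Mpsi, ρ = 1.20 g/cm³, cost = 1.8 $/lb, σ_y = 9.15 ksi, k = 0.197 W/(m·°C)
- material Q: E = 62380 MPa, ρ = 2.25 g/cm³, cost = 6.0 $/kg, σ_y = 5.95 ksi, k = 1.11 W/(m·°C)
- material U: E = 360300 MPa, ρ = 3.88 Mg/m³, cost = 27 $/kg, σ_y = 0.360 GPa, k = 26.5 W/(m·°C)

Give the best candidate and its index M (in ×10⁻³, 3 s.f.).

Screen on constraints: cost ≤ 28 $/kg; σ_y ≥ 52.1 MPa; k ≥ 0.654 W/(m·K). Survivors: material G, material Z, material U.
Putting every candidate on a common basis:
  material G: E = 195.0 GPa, ρ = 7797 kg/m³
  material Z: E = 207.1 GPa, ρ = 7800 kg/m³
  material U: E = 360.3 GPa, ρ = 3880 kg/m³
  material U: M = 4.89×10⁻³
  material Z: M = 1.84×10⁻³
  material G: M = 1.79×10⁻³
Material U has the largest M.

material U, M = 4.89×10⁻³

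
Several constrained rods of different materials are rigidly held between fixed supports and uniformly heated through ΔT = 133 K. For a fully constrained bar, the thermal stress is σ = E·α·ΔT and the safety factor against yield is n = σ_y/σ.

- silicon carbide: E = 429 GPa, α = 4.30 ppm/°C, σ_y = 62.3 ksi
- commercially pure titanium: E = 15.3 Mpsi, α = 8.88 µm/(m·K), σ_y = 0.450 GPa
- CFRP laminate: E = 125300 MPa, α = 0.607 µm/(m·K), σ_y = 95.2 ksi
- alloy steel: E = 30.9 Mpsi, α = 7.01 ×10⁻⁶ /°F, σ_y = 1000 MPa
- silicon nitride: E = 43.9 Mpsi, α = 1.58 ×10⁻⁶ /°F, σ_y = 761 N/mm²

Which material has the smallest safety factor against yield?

silicon carbide

With everything in SI (GPa, ×10⁻⁶/K, MPa):
  silicon carbide: E = 429.0, α = 4.30, σ_y = 429.5 → σ = 245 MPa, n = 1.75
  commercially pure titanium: E = 105.5, α = 8.88, σ_y = 450.0 → σ = 125 MPa, n = 3.61
  CFRP laminate: E = 125.3, α = 0.607, σ_y = 656.4 → σ = 10.1 MPa, n = 64.9
  alloy steel: E = 213.0, α = 12.6, σ_y = 1000 → σ = 358 MPa, n = 2.80
  silicon nitride: E = 302.7, α = 2.84, σ_y = 761.0 → σ = 114 MPa, n = 6.65
Silicon carbide has the lowest safety factor, n = 1.75.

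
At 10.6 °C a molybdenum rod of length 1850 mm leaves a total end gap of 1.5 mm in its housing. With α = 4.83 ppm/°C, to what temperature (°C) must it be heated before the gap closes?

α·L₀·ΔT = 1.5 mm ⇒ ΔT = 1.5 / (4.83×10⁻⁶ × 1850.0) = 167.9 K.
T = 10.6 + 167.9 = 178.5 °C.

178 °C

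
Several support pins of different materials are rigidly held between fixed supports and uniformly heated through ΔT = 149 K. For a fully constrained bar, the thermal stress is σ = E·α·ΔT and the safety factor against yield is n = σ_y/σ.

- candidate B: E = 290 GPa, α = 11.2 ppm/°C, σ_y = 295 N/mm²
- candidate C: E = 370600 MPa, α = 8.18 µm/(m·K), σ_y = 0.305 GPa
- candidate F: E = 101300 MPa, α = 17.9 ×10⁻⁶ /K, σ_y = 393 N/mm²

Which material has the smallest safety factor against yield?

With everything in SI (GPa, ×10⁻⁶/K, MPa):
  candidate B: E = 290.0, α = 11.2, σ_y = 295.0 → σ = 484 MPa, n = 0.610
  candidate C: E = 370.6, α = 8.18, σ_y = 305.0 → σ = 452 MPa, n = 0.675
  candidate F: E = 101.3, α = 17.9, σ_y = 393.0 → σ = 270 MPa, n = 1.45
The minimum is candidate B at n = 0.610.

candidate B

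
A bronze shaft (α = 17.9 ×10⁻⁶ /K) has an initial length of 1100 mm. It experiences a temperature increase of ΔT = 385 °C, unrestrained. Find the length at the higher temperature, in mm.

ΔL = α·L₀·ΔT = 17.9×10⁻⁶ × 1100 mm × 385.0 K = 7.58 mm.
L = L₀ + ΔL = 1100 + 7.58 = 1107.6 mm.

1107.6 mm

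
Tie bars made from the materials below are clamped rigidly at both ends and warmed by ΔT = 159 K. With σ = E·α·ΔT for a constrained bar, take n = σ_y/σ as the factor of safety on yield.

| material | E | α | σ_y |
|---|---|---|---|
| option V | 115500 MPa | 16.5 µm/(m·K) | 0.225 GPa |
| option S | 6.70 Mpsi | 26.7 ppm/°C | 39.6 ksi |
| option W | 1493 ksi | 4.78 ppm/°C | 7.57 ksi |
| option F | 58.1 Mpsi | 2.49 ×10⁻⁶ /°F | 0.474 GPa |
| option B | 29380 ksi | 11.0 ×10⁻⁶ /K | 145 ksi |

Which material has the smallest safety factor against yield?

option V

With everything in SI (GPa, ×10⁻⁶/K, MPa):
  option V: E = 115.5, α = 16.5, σ_y = 225.0 → σ = 303 MPa, n = 0.743
  option S: E = 46.19, α = 26.7, σ_y = 273.0 → σ = 196 MPa, n = 1.39
  option W: E = 10.29, α = 4.78, σ_y = 52.19 → σ = 7.82 MPa, n = 6.67
  option F: E = 400.6, α = 4.48, σ_y = 474.0 → σ = 285 MPa, n = 1.66
  option B: E = 202.6, α = 11.0, σ_y = 999.7 → σ = 354 MPa, n = 2.82
Option V has the lowest safety factor, n = 0.743.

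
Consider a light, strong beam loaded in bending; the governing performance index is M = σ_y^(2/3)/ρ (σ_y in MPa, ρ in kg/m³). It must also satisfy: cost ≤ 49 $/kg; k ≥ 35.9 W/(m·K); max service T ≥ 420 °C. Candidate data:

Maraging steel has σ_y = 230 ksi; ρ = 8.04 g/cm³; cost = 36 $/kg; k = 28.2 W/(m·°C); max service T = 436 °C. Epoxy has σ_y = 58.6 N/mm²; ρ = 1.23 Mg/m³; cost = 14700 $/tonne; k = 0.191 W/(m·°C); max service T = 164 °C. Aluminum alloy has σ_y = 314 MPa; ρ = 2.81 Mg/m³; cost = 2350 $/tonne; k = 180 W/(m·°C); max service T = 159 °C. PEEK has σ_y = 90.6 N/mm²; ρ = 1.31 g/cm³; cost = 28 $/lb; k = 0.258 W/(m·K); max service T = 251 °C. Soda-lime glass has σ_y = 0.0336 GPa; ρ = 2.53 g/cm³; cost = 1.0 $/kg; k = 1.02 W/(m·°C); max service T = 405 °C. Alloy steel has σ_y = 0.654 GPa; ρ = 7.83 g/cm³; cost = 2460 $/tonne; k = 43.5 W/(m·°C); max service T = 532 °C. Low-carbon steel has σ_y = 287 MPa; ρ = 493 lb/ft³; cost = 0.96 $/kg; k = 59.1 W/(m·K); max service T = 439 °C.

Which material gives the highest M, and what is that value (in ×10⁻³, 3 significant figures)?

Screen on constraints: cost ≤ 49 $/kg; k ≥ 35.9 W/(m·K); max service T ≥ 420 °C. Survivors: alloy steel, low-carbon steel.
After converting to SI:
  alloy steel: σ_y = 654.0 MPa, ρ = 7830 kg/m³
  low-carbon steel: σ_y = 287.0 MPa, ρ = 7897 kg/m³
  alloy steel: M = 9.62×10⁻³
  low-carbon steel: M = 5.51×10⁻³
Alloy steel ranks first.

alloy steel, M = 9.62×10⁻³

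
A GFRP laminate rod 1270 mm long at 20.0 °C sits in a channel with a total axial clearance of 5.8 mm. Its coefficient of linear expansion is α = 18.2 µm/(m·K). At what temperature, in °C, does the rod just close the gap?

271 °C

α·L₀·ΔT = 5.8 mm ⇒ ΔT = 5.8 / (18.2×10⁻⁶ × 1270.0) = 250.9 K.
T = 20.0 + 250.9 = 270.9 °C.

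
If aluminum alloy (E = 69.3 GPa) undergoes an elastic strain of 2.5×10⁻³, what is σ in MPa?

σ = E·ε = 69300 MPa × 2.5×10⁻³ = 173 MPa.

173 MPa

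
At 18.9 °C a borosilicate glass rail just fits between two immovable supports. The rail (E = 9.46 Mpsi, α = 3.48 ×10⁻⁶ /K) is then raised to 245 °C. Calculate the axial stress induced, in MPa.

51.3 MPa

E = 9.46 Mpsi = 65.22 GPa.
ΔT = 226.1 K. Constrained thermal stress σ = E·α·ΔT = 65.22×10³ MPa × 3.48×10⁻⁶ × 226.1 = 51.3 MPa (compressive).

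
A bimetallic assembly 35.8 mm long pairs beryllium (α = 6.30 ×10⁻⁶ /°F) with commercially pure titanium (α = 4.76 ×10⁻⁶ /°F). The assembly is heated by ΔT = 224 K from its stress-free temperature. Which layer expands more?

beryllium

beryllium: α = 6.30×10⁻⁶/°F × 9/5 = 11.3×10⁻⁶/K.
commercially pure titanium: α = 4.76×10⁻⁶/°F × 9/5 = 8.57×10⁻⁶/K.
α(beryllium) = 11.3×10⁻⁶/K vs α(commercially pure titanium) = 8.57×10⁻⁶/K.
Higher α expands more for the same ΔT: beryllium.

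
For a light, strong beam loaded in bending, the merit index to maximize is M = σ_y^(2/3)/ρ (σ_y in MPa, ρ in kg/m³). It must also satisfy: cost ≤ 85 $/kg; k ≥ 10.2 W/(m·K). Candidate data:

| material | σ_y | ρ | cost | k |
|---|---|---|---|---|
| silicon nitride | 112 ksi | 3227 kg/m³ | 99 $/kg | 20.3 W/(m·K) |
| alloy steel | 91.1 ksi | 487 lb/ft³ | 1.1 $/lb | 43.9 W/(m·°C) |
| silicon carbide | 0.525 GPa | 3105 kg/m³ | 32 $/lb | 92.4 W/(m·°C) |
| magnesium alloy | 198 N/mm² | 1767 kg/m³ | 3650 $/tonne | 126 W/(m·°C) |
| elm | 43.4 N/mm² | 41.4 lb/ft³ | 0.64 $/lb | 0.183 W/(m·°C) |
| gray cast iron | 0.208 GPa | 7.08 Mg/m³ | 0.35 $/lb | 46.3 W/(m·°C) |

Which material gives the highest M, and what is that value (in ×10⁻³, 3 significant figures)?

Screen on constraints: cost ≤ 85 $/kg; k ≥ 10.2 W/(m·K). Survivors: alloy steel, silicon carbide, magnesium alloy, gray cast iron.
In SI units:
  alloy steel: σ_y = 628.1 MPa, ρ = 7801 kg/m³
  silicon carbide: σ_y = 525.0 MPa, ρ = 3105 kg/m³
  magnesium alloy: σ_y = 198.0 MPa, ρ = 1767 kg/m³
  gray cast iron: σ_y = 208.0 MPa, ρ = 7080 kg/m³
  silicon carbide: M = 21.0×10⁻³
  magnesium alloy: M = 19.2×10⁻³
  alloy steel: M = 9.40×10⁻³
  gray cast iron: M = 4.96×10⁻³
Silicon carbide ranks first.

silicon carbide, M = 21.0×10⁻³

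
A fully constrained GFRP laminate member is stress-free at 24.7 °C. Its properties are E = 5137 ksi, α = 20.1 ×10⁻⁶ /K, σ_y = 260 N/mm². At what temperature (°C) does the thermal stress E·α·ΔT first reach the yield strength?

390 °C

E = 5137 ksi = 35.42 GPa.
σ_y = 260 N/mm² = 260.0 MPa.
E·α·ΔT = 260.0 MPa ⇒ ΔT = 260.0 / (35.42×10³ × 20.1×10⁻⁶) = 365.2 K.
T = 24.7 + 365.2 = 389.9 °C.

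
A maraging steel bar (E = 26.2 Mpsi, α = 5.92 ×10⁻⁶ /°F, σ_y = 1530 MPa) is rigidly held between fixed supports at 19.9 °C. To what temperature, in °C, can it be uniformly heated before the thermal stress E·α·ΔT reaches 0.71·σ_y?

584 °C

E = 26.2 Mpsi = 180.6 GPa.
α = 5.92×10⁻⁶/°F × 9/5 = 10.7×10⁻⁶/K.
E·α·ΔT = 1086 MPa ⇒ ΔT = 1086 / (180.6×10³ × 10.7×10⁻⁶) = 564.3 K.
T = 19.9 + 564.3 = 584.2 °C.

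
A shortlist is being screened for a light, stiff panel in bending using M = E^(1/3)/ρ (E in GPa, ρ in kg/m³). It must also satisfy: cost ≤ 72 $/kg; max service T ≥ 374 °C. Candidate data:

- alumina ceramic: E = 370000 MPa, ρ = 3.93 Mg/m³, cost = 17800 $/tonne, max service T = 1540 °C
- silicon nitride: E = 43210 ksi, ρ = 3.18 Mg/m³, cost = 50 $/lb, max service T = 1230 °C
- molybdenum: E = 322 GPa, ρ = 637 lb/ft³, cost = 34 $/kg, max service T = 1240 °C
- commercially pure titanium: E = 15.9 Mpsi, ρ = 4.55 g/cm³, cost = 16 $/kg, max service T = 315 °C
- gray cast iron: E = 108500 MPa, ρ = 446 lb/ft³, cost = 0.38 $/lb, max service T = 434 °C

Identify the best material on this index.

Screen on constraints: cost ≤ 72 $/kg; max service T ≥ 374 °C. Survivors: alumina ceramic, molybdenum, gray cast iron.
Normalizing units and computing the index:
  alumina ceramic: E = 370.0 GPa, ρ = 3930 kg/m³
  molybdenum: E = 322.0 GPa, ρ = 10200 kg/m³
  gray cast iron: E = 108.5 GPa, ρ = 7144 kg/m³
  alumina ceramic: M = 1.83×10⁻³
  molybdenum: M = 0.672×10⁻³
  gray cast iron: M = 0.668×10⁻³
Alumina ceramic ranks first.

alumina ceramic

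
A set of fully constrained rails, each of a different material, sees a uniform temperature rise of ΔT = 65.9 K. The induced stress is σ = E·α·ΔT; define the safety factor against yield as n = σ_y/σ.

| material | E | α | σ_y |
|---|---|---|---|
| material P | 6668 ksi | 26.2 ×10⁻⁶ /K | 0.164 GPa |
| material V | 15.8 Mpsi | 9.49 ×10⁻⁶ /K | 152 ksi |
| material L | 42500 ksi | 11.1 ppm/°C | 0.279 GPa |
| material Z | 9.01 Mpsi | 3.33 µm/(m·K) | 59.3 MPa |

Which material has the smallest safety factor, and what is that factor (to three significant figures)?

In consistent units (E in GPa, α in ×10⁻⁶/K, σ_y in MPa):
  material P: E = 45.97, α = 26.2, σ_y = 164.0 → σ = 79.4 MPa, n = 2.07
  material V: E = 108.9, α = 9.49, σ_y = 1048 → σ = 68.1 MPa, n = 15.4
  material L: E = 293.0, α = 11.1, σ_y = 279.0 → σ = 214 MPa, n = 1.30
  material Z: E = 62.12, α = 3.33, σ_y = 59.30 → σ = 13.6 MPa, n = 4.35
Material L has the lowest safety factor, n = 1.30.

material L, n = 1.30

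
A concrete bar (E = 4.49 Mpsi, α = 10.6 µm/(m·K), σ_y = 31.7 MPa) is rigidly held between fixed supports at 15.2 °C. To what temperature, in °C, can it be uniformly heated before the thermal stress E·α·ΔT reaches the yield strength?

E = 4.49 Mpsi = 30.96 GPa.
E·α·ΔT = 31.70 MPa ⇒ ΔT = 31.70 / (30.96×10³ × 10.6×10⁻⁶) = 96.60 K.
T = 15.2 + 96.60 = 111.8 °C.

112 °C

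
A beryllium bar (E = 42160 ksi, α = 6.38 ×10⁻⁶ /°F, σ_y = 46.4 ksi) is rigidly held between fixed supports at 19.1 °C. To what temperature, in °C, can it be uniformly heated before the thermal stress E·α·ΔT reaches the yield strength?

E = 42160 ksi = 290.7 GPa.
α = 6.38×10⁻⁶/°F × 9/5 = 11.5×10⁻⁶/K.
σ_y = 46.4 ksi = 319.9 MPa.
E·α·ΔT = 319.9 MPa ⇒ ΔT = 319.9 / (290.7×10³ × 11.5×10⁻⁶) = 95.84 K.
T = 19.1 + 95.84 = 114.9 °C.

115 °C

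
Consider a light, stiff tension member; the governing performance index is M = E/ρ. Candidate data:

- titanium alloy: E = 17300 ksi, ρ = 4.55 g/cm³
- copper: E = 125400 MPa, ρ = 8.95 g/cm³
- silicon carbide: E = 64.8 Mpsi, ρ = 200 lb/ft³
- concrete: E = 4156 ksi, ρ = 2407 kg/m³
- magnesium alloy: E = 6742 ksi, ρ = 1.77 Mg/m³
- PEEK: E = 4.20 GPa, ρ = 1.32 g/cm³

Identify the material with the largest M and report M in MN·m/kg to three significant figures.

Convert each candidate to consistent units, then evaluate M:
  titanium alloy: E = 119.3 GPa, ρ = 4550 kg/m³
  copper: E = 125.4 GPa, ρ = 8950 kg/m³
  silicon carbide: E = 446.8 GPa, ρ = 3204 kg/m³
  concrete: E = 28.65 GPa, ρ = 2407 kg/m³
  magnesium alloy: E = 46.48 GPa, ρ = 1770 kg/m³
  PEEK: E = 4.200 GPa, ρ = 1320 kg/m³
  silicon carbide: M = 139 MN·m/kg
  magnesium alloy: M = 26.3 MN·m/kg
  titanium alloy: M = 26.2 MN·m/kg
  copper: M = 14.0 MN·m/kg
  concrete: M = 11.9 MN·m/kg
  PEEK: M = 3.18 MN·m/kg
Silicon carbide has the largest M.

silicon carbide, M = 139 MN·m/kg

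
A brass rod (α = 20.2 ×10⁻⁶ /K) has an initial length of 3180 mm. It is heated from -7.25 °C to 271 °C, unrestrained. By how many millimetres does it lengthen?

17.9 mm

ΔT = 271 − (-7.25) = 278.2 K.
ΔL = α·L₀·ΔT = 20.2×10⁻⁶ × 3180 mm × 278.2 K = 17.9 mm.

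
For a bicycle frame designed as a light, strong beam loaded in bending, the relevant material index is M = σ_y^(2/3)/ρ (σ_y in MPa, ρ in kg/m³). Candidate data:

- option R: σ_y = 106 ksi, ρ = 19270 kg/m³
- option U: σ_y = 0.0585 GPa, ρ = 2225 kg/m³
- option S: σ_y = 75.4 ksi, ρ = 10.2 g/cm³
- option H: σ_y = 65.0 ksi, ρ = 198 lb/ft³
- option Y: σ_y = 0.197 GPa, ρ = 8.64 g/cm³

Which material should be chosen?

In SI units:
  option R: σ_y = 730.8 MPa, ρ = 19270 kg/m³
  option U: σ_y = 58.50 MPa, ρ = 2225 kg/m³
  option S: σ_y = 519.9 MPa, ρ = 10200 kg/m³
  option H: σ_y = 448.2 MPa, ρ = 3172 kg/m³
  option Y: σ_y = 197.0 MPa, ρ = 8640 kg/m³
  option H: M = 18.5×10⁻³
  option U: M = 6.77×10⁻³
  option S: M = 6.34×10⁻³
  option R: M = 4.21×10⁻³
  option Y: M = 3.92×10⁻³
Option H ranks first.

option H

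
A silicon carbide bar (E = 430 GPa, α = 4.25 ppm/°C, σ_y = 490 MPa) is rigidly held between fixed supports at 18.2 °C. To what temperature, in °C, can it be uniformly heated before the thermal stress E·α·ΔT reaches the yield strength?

E·α·ΔT = 490.0 MPa ⇒ ΔT = 490.0 / (430.0×10³ × 4.25×10⁻⁶) = 268.1 K.
T = 18.2 + 268.1 = 286.3 °C.

286 °C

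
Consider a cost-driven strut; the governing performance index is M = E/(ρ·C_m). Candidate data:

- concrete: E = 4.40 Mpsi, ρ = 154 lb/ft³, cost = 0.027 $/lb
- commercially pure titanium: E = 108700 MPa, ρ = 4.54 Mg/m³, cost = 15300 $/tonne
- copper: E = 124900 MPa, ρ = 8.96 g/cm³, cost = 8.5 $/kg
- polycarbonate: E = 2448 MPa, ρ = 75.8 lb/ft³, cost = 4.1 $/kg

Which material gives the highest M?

After converting to SI:
  concrete: E = 30.34 GPa, ρ = 2467 kg/m³, cost = 0.05952 $/kg
  commercially pure titanium: E = 108.7 GPa, ρ = 4540 kg/m³, cost = 15.30 $/kg
  copper: E = 124.9 GPa, ρ = 8960 kg/m³, cost = 8.500 $/kg
  polycarbonate: E = 2.448 GPa, ρ = 1214 kg/m³, cost = 4.100 $/kg
  concrete: M = 207 MN·m per $
  copper: M = 1.64 MN·m per $
  commercially pure titanium: M = 1.56 MN·m per $
  polycarbonate: M = 0.492 MN·m per $
The maximum is for concrete.

concrete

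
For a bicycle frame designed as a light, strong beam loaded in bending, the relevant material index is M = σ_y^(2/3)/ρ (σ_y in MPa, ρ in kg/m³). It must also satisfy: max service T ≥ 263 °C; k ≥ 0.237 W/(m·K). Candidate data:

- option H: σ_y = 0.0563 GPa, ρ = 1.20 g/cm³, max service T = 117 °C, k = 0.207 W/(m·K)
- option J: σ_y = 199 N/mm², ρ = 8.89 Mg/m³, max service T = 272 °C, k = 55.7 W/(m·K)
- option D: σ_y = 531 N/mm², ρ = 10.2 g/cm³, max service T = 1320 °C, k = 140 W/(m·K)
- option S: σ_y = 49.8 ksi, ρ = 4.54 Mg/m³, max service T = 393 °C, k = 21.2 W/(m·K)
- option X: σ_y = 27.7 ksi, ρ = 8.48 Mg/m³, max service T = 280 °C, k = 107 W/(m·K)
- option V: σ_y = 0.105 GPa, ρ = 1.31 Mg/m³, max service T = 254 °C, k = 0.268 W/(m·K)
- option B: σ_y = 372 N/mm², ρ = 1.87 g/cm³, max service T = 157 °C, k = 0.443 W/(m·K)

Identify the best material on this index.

option S

Screen on constraints: max service T ≥ 263 °C; k ≥ 0.237 W/(m·K). Survivors: option J, option D, option S, option X.
Normalizing units and computing the index:
  option J: σ_y = 199.0 MPa, ρ = 8890 kg/m³
  option D: σ_y = 531.0 MPa, ρ = 10200 kg/m³
  option S: σ_y = 343.4 MPa, ρ = 4540 kg/m³
  option X: σ_y = 191.0 MPa, ρ = 8480 kg/m³
  option S: M = 10.8×10⁻³
  option D: M = 6.43×10⁻³
  option X: M = 3.91×10⁻³
  option J: M = 3.83×10⁻³
Highest index: option S.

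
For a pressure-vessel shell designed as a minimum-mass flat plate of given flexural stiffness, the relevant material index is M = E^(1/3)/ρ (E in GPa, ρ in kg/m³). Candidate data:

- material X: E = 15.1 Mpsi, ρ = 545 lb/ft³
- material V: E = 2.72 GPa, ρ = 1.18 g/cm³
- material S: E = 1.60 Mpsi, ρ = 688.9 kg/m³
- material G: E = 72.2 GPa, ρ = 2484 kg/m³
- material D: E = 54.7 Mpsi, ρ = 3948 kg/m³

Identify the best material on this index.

material S

After converting to SI:
  material X: E = 104.1 GPa, ρ = 8730 kg/m³
  material V: E = 2.720 GPa, ρ = 1180 kg/m³
  material S: E = 11.03 GPa, ρ = 688.9 kg/m³
  material G: E = 72.20 GPa, ρ = 2484 kg/m³
  material D: E = 377.1 GPa, ρ = 3948 kg/m³
  material S: M = 3.23×10⁻³
  material D: M = 1.83×10⁻³
  material G: M = 1.68×10⁻³
  material V: M = 1.18×10⁻³
  material X: M = 0.539×10⁻³
Material S has the largest M.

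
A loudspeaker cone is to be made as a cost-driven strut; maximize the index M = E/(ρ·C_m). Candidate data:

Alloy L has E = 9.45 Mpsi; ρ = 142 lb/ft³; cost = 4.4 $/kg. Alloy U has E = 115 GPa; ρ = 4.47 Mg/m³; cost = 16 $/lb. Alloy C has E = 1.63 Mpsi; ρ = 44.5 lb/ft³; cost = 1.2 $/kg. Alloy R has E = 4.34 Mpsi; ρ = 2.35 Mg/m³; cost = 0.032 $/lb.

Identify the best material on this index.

alloy R

Normalizing units and computing the index:
  alloy L: E = 65.16 GPa, ρ = 2275 kg/m³, cost = 4.400 $/kg
  alloy U: E = 115.0 GPa, ρ = 4470 kg/m³, cost = 35.27 $/kg
  alloy C: E = 11.24 GPa, ρ = 712.8 kg/m³, cost = 1.200 $/kg
  alloy R: E = 29.92 GPa, ρ = 2350 kg/m³, cost = 0.07055 $/kg
  alloy R: M = 180 MN·m per $
  alloy C: M = 13.1 MN·m per $
  alloy L: M = 6.51 MN·m per $
  alloy U: M = 0.729 MN·m per $
Alloy R has the largest M.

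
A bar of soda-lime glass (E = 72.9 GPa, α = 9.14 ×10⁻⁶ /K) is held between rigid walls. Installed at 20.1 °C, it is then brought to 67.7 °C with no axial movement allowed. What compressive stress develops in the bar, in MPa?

31.7 MPa

ΔT = 47.60 K. Constrained thermal stress σ = E·α·ΔT = 72.90×10³ MPa × 9.14×10⁻⁶ × 47.60 = 31.7 MPa (compressive).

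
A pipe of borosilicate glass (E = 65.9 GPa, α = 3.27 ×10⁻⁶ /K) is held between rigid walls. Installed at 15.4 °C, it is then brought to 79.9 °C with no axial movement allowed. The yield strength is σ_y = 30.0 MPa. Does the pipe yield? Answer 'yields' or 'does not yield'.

does not yield

ΔT = 64.50 K. Constrained thermal stress σ = E·α·ΔT = 65.90×10³ MPa × 3.27×10⁻⁶ × 64.50 = 13.9 MPa (compressive).
Compare to σ_y = 30.0 MPa: σ < σ_y, so it does not yield.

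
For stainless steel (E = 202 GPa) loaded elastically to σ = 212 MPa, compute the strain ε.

ε = σ/E = 212 / 202000 = 1.05×10⁻³.

1.05×10⁻³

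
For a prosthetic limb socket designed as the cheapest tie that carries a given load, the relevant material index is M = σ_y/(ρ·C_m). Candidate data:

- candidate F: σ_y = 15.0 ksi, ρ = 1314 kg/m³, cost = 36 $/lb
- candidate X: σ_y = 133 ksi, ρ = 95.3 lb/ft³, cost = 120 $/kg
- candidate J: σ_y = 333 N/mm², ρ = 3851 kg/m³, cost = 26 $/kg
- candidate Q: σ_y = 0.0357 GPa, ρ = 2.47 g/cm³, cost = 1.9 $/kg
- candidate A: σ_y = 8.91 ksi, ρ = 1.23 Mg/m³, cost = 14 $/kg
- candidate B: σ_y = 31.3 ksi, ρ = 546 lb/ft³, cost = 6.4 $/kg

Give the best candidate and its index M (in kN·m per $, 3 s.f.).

candidate Q, M = 7.61 kN·m per $

Convert each candidate to consistent units, then evaluate M:
  candidate F: σ_y = 103.4 MPa, ρ = 1314 kg/m³, cost = 79.37 $/kg
  candidate X: σ_y = 917.0 MPa, ρ = 1527 kg/m³, cost = 120.0 $/kg
  candidate J: σ_y = 333.0 MPa, ρ = 3851 kg/m³, cost = 26.00 $/kg
  candidate Q: σ_y = 35.70 MPa, ρ = 2470 kg/m³, cost = 1.900 $/kg
  candidate A: σ_y = 61.43 MPa, ρ = 1230 kg/m³, cost = 14.00 $/kg
  candidate B: σ_y = 215.8 MPa, ρ = 8746 kg/m³, cost = 6.400 $/kg
  candidate Q: M = 7.61 kN·m per $
  candidate X: M = 5.01 kN·m per $
  candidate B: M = 3.86 kN·m per $
  candidate A: M = 3.57 kN·m per $
  candidate J: M = 3.33 kN·m per $
  candidate F: M = 0.992 kN·m per $
Highest index: candidate Q.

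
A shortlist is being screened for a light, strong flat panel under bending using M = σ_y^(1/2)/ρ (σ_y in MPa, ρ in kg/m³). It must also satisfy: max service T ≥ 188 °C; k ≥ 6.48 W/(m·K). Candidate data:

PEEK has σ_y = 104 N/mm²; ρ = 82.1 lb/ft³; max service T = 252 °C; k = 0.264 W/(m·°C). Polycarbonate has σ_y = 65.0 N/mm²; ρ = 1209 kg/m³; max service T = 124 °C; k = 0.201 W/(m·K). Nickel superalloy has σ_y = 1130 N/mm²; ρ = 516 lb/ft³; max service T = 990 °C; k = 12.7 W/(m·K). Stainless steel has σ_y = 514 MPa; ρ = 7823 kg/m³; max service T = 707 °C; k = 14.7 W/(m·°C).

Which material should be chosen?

nickel superalloy

Screen on constraints: max service T ≥ 188 °C; k ≥ 6.48 W/(m·K). Survivors: nickel superalloy, stainless steel.
In SI units:
  nickel superalloy: σ_y = 1130 MPa, ρ = 8266 kg/m³
  stainless steel: σ_y = 514.0 MPa, ρ = 7823 kg/m³
  nickel superalloy: M = 4.07×10⁻³
  stainless steel: M = 2.90×10⁻³
Nickel superalloy ranks first.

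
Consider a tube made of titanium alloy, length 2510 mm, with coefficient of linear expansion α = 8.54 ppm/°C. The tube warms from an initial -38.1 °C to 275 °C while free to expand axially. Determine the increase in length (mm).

6.71 mm

ΔT = 275 − (-38.1) = 313.1 K.
ΔL = α·L₀·ΔT = 8.54×10⁻⁶ × 2510 mm × 313.1 K = 6.71 mm.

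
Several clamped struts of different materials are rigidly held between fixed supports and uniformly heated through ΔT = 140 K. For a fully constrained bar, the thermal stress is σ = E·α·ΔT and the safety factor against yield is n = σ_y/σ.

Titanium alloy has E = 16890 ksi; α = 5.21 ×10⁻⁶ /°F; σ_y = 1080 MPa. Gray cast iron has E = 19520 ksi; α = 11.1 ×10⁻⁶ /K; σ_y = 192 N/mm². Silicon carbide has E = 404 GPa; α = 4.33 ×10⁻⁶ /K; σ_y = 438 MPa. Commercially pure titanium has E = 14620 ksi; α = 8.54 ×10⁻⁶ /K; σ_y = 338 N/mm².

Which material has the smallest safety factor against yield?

In consistent units (E in GPa, α in ×10⁻⁶/K, σ_y in MPa):
  titanium alloy: E = 116.5, α = 9.38, σ_y = 1080 → σ = 153 MPa, n = 7.06
  gray cast iron: E = 134.6, α = 11.1, σ_y = 192.0 → σ = 209 MPa, n = 0.918
  silicon carbide: E = 404.0, α = 4.33, σ_y = 438.0 → σ = 245 MPa, n = 1.79
  commercially pure titanium: E = 100.8, α = 8.54, σ_y = 338.0 → σ = 121 MPa, n = 2.80
The minimum is gray cast iron at n = 0.918.

gray cast iron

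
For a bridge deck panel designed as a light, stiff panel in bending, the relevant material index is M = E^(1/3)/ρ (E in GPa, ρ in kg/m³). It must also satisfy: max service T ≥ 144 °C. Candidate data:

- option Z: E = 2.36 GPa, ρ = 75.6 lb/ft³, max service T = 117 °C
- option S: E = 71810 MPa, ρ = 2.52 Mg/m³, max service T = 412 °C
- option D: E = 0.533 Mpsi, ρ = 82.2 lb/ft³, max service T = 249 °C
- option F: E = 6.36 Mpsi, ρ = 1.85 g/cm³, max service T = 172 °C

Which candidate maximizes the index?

option F

Screen on constraints: max service T ≥ 144 °C. Survivors: option S, option D, option F.
After converting to SI:
  option S: E = 71.81 GPa, ρ = 2520 kg/m³
  option D: E = 3.675 GPa, ρ = 1317 kg/m³
  option F: E = 43.85 GPa, ρ = 1850 kg/m³
  option F: M = 1.91×10⁻³
  option S: M = 1.65×10⁻³
  option D: M = 1.17×10⁻³
Option F has the largest M.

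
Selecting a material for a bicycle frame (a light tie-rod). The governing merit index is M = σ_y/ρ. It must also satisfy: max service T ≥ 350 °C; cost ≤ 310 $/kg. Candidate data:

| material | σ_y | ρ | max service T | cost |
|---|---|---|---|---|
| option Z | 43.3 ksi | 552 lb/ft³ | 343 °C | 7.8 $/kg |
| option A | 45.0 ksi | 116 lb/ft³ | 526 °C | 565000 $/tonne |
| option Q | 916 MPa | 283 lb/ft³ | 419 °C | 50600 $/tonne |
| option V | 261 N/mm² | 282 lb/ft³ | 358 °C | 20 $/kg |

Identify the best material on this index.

option Q

Screen on constraints: max service T ≥ 350 °C; cost ≤ 310 $/kg. Survivors: option Q, option V.
Convert each candidate to consistent units, then evaluate M:
  option Q: σ_y = 916.0 MPa, ρ = 4533 kg/m³
  option V: σ_y = 261.0 MPa, ρ = 4517 kg/m³
  option Q: M = 202 kN·m/kg
  option V: M = 57.8 kN·m/kg
Option Q ranks first.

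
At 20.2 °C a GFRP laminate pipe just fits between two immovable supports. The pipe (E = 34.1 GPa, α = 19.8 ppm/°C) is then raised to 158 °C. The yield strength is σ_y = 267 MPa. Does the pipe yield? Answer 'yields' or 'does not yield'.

does not yield

ΔT = 137.8 K. Constrained thermal stress σ = E·α·ΔT = 34.10×10³ MPa × 19.8×10⁻⁶ × 137.8 = 93.0 MPa (compressive).
Compare to σ_y = 267 MPa: σ < σ_y, so it does not yield.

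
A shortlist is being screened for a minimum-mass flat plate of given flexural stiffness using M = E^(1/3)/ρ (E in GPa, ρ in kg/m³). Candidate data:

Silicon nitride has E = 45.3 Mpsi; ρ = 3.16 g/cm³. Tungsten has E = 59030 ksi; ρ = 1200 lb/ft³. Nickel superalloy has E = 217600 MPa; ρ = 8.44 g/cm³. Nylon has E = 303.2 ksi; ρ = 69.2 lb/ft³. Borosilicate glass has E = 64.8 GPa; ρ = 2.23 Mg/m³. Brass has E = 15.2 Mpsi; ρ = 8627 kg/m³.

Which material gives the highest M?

silicon nitride

Convert each candidate to consistent units, then evaluate M:
  silicon nitride: E = 312.3 GPa, ρ = 3160 kg/m³
  tungsten: E = 407.0 GPa, ρ = 19220 kg/m³
  nickel superalloy: E = 217.6 GPa, ρ = 8440 kg/m³
  nylon: E = 2.090 GPa, ρ = 1108 kg/m³
  borosilicate glass: E = 64.80 GPa, ρ = 2230 kg/m³
  brass: E = 104.8 GPa, ρ = 8627 kg/m³
  silicon nitride: M = 2.15×10⁻³
  borosilicate glass: M = 1.80×10⁻³
  nylon: M = 1.15×10⁻³
  nickel superalloy: M = 0.713×10⁻³
  brass: M = 0.547×10⁻³
  tungsten: M = 0.386×10⁻³
The maximum is for silicon nitride.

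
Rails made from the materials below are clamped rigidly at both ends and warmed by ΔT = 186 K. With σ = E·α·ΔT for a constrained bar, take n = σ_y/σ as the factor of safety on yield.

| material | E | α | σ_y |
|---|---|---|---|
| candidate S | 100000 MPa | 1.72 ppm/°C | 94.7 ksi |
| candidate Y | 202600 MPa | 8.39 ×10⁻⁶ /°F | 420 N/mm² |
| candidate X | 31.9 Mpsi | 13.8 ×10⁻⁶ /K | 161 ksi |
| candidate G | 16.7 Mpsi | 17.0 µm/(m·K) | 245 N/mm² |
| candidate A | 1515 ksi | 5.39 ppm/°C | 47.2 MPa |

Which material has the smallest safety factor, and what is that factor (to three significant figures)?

In consistent units (E in GPa, α in ×10⁻⁶/K, σ_y in MPa):
  candidate S: E = 100.0, α = 1.72, σ_y = 652.9 → σ = 32.0 MPa, n = 20.4
  candidate Y: E = 202.6, α = 15.1, σ_y = 420.0 → σ = 569 MPa, n = 0.738
  candidate X: E = 219.9, α = 13.8, σ_y = 1110 → σ = 565 MPa, n = 1.97
  candidate G: E = 115.1, α = 17.0, σ_y = 245.0 → σ = 364 MPa, n = 0.673
  candidate A: E = 10.45, α = 5.39, σ_y = 47.20 → σ = 10.5 MPa, n = 4.51
Smallest n: candidate G with n = 0.673.

candidate G, n = 0.673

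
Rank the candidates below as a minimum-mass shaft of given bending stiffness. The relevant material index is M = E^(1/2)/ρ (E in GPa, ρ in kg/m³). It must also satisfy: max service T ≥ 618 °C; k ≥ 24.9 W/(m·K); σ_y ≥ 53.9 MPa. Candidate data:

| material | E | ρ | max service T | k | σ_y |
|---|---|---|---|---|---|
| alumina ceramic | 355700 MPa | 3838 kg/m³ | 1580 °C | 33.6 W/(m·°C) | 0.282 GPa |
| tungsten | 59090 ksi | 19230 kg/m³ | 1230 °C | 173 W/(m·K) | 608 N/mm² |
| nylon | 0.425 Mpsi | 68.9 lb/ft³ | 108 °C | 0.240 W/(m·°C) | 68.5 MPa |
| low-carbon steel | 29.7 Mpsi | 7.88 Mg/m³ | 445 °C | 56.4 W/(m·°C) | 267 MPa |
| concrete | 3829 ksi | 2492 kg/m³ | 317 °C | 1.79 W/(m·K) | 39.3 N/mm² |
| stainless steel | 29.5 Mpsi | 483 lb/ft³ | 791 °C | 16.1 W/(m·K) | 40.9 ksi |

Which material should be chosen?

Screen on constraints: max service T ≥ 618 °C; k ≥ 24.9 W/(m·K); σ_y ≥ 53.9 MPa. Survivors: alumina ceramic, tungsten.
After converting to SI:
  alumina ceramic: E = 355.7 GPa, ρ = 3838 kg/m³
  tungsten: E = 407.4 GPa, ρ = 19230 kg/m³
  alumina ceramic: M = 4.91×10⁻³
  tungsten: M = 1.05×10⁻³
Alumina ceramic ranks first.

alumina ceramic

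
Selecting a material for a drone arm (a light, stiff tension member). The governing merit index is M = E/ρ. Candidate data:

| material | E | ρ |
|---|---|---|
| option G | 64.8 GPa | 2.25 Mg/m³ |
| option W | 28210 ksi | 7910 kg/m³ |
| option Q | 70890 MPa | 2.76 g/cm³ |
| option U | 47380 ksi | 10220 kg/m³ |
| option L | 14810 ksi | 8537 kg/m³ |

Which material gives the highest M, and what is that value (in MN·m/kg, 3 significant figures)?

Putting every candidate on a common basis:
  option G: E = 64.80 GPa, ρ = 2250 kg/m³
  option W: E = 194.5 GPa, ρ = 7910 kg/m³
  option Q: E = 70.89 GPa, ρ = 2760 kg/m³
  option U: E = 326.7 GPa, ρ = 10220 kg/m³
  option L: E = 102.1 GPa, ρ = 8537 kg/m³
  option U: M = 32.0 MN·m/kg
  option G: M = 28.8 MN·m/kg
  option Q: M = 25.7 MN·m/kg
  option W: M = 24.6 MN·m/kg
  option L: M = 12.0 MN·m/kg
Option U has the largest M.

option U, M = 32.0 MN·m/kg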